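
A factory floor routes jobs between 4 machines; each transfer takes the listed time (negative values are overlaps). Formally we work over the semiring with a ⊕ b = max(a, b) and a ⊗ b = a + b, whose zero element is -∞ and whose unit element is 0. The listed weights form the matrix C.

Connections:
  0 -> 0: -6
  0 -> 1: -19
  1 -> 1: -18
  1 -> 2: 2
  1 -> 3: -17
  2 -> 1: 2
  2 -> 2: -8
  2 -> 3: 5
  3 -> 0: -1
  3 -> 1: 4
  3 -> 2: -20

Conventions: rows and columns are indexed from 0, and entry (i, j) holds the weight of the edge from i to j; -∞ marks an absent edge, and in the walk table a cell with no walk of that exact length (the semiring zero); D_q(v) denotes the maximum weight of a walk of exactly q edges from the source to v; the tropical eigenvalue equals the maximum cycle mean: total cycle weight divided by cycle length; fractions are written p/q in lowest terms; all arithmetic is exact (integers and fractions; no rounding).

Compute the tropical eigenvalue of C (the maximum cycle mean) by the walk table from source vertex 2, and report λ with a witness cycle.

q=0: [-∞, -∞, 0, -∞]
q=1: [-∞, 2, -8, 5]
q=2: [4, 9, 4, -3]
q=3: [-2, 6, 11, 9]
q=4: [8, 13, 8, 16]
Optimal cycle mean attained by: cycle 1->2->3->1, total 2 + 5 + 4, length 3.
Answer: λ = 11/3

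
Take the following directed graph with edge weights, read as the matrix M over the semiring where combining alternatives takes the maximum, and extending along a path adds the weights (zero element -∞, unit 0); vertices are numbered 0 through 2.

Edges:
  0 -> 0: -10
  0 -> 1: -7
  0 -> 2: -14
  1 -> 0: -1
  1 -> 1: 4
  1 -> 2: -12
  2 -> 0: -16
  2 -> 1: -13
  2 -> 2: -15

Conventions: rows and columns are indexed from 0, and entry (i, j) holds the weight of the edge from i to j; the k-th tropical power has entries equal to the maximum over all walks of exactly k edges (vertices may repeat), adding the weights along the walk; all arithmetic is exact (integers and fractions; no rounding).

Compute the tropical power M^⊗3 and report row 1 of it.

M^⊗2:
  [-8, -3, -19]
  [3, 8, -8]
  [-14, -9, -25]
M^⊗3:
  [-4, 1, -15]
  [7, 12, -4]
  [-10, -5, -21]
Answer: row 1 of M^⊗3 = [7, 12, -4]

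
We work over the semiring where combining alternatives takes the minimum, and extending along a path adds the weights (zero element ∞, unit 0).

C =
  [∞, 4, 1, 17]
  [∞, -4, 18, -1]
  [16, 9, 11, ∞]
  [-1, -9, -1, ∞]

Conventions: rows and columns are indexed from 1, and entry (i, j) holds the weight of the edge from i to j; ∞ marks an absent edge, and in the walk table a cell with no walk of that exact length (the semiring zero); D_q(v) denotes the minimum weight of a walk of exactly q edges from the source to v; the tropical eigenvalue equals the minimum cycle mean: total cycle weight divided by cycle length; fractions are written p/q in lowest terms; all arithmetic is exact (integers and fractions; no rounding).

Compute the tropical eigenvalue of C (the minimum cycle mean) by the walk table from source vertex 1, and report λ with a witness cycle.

q=0: [0, ∞, ∞, ∞]
q=1: [∞, 4, 1, 17]
q=2: [16, 0, 12, 3]
q=3: [2, -6, 2, -1]
q=4: [-2, -10, -2, -7]
Optimal cycle mean attained by: cycle 2->4->2, total (-1) + (-9), length 2.
Answer: λ = -5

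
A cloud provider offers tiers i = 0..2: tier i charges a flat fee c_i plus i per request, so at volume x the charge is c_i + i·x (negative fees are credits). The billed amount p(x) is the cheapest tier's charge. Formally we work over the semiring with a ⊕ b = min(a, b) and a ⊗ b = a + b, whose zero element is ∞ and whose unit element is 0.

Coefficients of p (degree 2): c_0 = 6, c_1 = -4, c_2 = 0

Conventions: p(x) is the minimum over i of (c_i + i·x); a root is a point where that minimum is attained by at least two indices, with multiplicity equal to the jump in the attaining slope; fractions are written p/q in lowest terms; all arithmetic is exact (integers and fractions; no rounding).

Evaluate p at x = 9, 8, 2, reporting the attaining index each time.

p(9) = min(6+0·9=6, -4+1·9=5, 0+2·9=18) = 5 (attained by i=1)
p(8) = min(6+0·8=6, -4+1·8=4, 0+2·8=16) = 4 (attained by i=1)
p(2) = min(6+0·2=6, -4+1·2=-2, 0+2·2=4) = -2 (attained by i=1)
Answer: p(9) = 5; p(8) = 4; p(2) = -2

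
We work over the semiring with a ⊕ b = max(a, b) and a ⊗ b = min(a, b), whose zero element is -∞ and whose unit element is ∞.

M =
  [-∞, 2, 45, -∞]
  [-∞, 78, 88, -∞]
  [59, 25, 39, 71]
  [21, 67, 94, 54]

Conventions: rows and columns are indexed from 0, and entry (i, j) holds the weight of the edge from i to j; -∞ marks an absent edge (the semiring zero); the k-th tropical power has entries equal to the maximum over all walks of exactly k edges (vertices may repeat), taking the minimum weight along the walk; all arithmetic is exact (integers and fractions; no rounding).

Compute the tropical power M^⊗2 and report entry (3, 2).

M^⊗2:
  [45, 25, 39, 45]
  [59, 78, 78, 71]
  [39, 67, 71, 54]
  [59, 67, 67, 71]
Key observation: the optimum is the walk 3->1->2, with weight 67 min 88 = 67.
Optimal value attained by: walk 3->1->2.
Answer: (M^⊗2)[3][2] = 67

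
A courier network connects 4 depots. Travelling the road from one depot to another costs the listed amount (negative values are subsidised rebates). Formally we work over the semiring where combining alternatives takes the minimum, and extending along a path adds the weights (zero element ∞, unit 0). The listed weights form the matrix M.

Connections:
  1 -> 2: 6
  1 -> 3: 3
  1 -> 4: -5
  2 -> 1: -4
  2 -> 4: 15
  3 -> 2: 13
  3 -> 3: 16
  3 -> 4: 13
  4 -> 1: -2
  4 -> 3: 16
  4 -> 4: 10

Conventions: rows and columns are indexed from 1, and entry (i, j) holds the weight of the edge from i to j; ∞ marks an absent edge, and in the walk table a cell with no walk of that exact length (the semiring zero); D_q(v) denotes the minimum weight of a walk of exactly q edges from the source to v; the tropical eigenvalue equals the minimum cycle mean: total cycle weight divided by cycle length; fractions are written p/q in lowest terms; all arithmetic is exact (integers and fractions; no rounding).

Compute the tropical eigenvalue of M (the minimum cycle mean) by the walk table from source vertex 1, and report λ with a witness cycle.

q=0: [0, ∞, ∞, ∞]
q=1: [∞, 6, 3, -5]
q=2: [-7, 16, 11, 5]
q=3: [3, -1, -4, -12]
q=4: [-14, 9, 4, -2]
Optimal cycle mean attained by: cycle 1->4->1, total (-5) + (-2), length 2.
Answer: λ = -7/2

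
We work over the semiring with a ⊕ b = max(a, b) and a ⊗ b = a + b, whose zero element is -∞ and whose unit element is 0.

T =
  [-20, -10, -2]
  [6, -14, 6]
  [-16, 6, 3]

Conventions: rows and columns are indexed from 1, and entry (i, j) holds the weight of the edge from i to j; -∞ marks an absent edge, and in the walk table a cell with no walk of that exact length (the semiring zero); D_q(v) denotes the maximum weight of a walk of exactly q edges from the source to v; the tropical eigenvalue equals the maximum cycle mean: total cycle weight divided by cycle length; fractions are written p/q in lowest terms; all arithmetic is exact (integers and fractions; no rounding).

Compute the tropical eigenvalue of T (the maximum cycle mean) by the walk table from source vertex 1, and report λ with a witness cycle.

q=0: [0, -∞, -∞]
q=1: [-20, -10, -2]
q=2: [-4, 4, 1]
q=3: [10, 7, 10]
Optimal cycle mean attained by: cycle 2->3->2, total 6 + 6, length 2.
Answer: λ = 6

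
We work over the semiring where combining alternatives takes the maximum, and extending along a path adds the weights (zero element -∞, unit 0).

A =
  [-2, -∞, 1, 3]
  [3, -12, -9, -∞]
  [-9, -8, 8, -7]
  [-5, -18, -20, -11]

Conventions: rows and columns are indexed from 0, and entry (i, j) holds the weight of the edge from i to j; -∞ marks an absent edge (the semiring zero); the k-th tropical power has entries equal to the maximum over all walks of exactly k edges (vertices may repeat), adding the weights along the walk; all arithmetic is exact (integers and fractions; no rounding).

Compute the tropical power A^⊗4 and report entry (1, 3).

A^⊗2:
  [-2, -7, 9, 1]
  [1, -17, 4, 6]
  [-1, 0, 16, 1]
  [-7, -28, -4, -2]
A^⊗3:
  [0, 1, 17, 2]
  [1, -4, 12, 4]
  [7, 8, 24, 9]
  [-7, -12, 4, -4]
A^⊗4:
  [8, 9, 25, 10]
  [3, 4, 20, 5]
  [15, 16, 32, 17]
  [-5, -4, 12, -3]
Key observation: the optimum is the walk 1->0->2->2->3, with weight 3 + 1 + 8 + (-7) = 5.
Optimal value attained by: walk 1->0->2->2->3.
Answer: (A^⊗4)[1][3] = 5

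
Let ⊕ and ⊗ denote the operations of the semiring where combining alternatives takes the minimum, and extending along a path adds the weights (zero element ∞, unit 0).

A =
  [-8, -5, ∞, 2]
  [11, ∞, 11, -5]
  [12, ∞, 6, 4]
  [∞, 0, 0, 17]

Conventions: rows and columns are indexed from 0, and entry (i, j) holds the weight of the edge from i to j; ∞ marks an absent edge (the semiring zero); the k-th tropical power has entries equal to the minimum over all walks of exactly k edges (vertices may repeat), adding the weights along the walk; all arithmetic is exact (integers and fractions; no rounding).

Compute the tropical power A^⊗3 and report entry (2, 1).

A^⊗2:
  [-16, -13, 2, -10]
  [3, -5, -5, 12]
  [4, 4, 4, 10]
  [11, 17, 6, -5]
A^⊗3:
  [-24, -21, -10, -18]
  [-5, -2, 1, -10]
  [-4, -1, 10, -1]
  [3, -5, -5, 10]
Key observation: the optimum is the walk 2->0->0->1, with weight 12 + (-8) + (-5) = -1.
Optimal value attained by: walk 2->0->0->1.
Answer: (A^⊗3)[2][1] = -1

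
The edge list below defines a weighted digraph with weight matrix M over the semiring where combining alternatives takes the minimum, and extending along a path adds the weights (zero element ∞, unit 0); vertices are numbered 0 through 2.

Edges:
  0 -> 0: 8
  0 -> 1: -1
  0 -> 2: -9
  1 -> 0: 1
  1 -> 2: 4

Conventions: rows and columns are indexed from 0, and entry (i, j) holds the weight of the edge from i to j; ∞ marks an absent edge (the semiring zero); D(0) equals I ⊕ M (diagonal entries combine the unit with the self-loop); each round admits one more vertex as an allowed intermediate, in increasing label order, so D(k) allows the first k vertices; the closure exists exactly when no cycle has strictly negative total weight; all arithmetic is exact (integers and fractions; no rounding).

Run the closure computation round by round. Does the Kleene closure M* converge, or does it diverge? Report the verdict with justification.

D(0):
  [0, -1, -9]
  [1, 0, 4]
  [∞, ∞, 0]
D(1):
  [0, -1, -9]
  [1, 0, -8]
  [∞, ∞, 0]
D(2):
  [0, -1, -9]
  [1, 0, -8]
  [∞, ∞, 0]
D(3):
  [0, -1, -9]
  [1, 0, -8]
  [∞, ∞, 0]
Key observation: every diagonal entry stays at the unit through all rounds, so no improving cycle exists.
Answer: CONVERGES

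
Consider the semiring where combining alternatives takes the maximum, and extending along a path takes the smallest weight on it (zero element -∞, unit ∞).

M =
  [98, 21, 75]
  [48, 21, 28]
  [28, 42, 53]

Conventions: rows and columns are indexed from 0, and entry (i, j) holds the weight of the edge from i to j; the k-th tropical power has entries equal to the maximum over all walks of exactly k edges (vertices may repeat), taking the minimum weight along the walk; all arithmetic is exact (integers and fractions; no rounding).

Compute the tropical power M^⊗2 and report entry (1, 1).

M^⊗2:
  [98, 42, 75]
  [48, 28, 48]
  [42, 42, 53]
Key observation: the optimum is the walk 1->2->1, with weight 28 min 42 = 28.
Optimal value attained by: walk 1->2->1.
Answer: (M^⊗2)[1][1] = 28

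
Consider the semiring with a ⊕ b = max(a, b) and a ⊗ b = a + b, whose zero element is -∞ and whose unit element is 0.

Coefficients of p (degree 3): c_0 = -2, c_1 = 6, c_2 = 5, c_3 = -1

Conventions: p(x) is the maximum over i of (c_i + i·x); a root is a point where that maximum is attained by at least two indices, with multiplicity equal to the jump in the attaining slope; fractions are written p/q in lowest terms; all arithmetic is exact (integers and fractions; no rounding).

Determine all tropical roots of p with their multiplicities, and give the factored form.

hull edge (i=0, c=-2) to (i=1, c=6): slope 8, span 1
hull edge (i=1, c=6) to (i=2, c=5): slope -1, span 1
hull edge (i=2, c=5) to (i=3, c=-1): slope -6, span 1
Factored form: p(x) = -1 ⊗ (x ⊕ (-8)) ⊗ (x ⊕ 1) ⊗ (x ⊕ 6)
Answer: roots = -8 (mult 1), 1 (mult 1), 6 (mult 1)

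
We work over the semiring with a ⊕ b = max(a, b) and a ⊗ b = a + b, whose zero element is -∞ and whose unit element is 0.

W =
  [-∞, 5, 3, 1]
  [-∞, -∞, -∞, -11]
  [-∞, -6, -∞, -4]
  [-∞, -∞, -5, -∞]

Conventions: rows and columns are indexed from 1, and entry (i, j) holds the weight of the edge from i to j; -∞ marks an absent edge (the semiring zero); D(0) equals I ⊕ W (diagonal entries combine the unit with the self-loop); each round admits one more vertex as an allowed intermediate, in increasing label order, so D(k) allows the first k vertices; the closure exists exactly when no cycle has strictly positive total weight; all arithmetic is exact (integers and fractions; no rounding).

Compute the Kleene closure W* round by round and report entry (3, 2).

D(0):
  [0, 5, 3, 1]
  [-∞, 0, -∞, -11]
  [-∞, -6, 0, -4]
  [-∞, -∞, -5, 0]
D(1):
  [0, 5, 3, 1]
  [-∞, 0, -∞, -11]
  [-∞, -6, 0, -4]
  [-∞, -∞, -5, 0]
D(2):
  [0, 5, 3, 1]
  [-∞, 0, -∞, -11]
  [-∞, -6, 0, -4]
  [-∞, -∞, -5, 0]
D(3):
  [0, 5, 3, 1]
  [-∞, 0, -∞, -11]
  [-∞, -6, 0, -4]
  [-∞, -11, -5, 0]
D(4):
  [0, 5, 3, 1]
  [-∞, 0, -16, -11]
  [-∞, -6, 0, -4]
  [-∞, -11, -5, 0]
Answer: W*[3][2] = -6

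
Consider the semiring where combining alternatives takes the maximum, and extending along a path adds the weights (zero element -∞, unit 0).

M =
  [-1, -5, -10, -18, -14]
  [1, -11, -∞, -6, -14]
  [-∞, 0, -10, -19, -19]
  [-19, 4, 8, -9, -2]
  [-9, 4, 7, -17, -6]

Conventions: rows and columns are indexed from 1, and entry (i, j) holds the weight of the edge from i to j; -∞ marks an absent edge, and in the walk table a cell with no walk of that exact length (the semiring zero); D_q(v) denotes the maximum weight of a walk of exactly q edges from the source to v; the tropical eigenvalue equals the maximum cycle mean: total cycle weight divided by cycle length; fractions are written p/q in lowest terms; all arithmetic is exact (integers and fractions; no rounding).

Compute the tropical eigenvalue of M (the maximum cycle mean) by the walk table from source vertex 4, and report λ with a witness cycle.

q=0: [-∞, -∞, -∞, 0, -∞]
q=1: [-19, 4, 8, -9, -2]
q=2: [5, 8, 5, -2, -8]
q=3: [9, 5, 6, 2, -4]
q=4: [8, 6, 10, -1, 0]
q=5: [7, 10, 7, 0, -3]
Optimal cycle mean attained by: cycle 2->4->3->2, total (-6) + 8 + 0, length 3.
Answer: λ = 2/3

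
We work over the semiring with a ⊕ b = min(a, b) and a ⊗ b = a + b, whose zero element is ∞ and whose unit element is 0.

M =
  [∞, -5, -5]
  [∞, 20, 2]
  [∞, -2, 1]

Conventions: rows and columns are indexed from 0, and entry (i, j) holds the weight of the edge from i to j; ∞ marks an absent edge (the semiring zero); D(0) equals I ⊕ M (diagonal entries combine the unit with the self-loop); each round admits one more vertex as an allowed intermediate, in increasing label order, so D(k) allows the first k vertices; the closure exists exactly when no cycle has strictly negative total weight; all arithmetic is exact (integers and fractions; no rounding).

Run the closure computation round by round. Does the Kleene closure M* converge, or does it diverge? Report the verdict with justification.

D(0):
  [0, -5, -5]
  [∞, 0, 2]
  [∞, -2, 0]
D(1):
  [0, -5, -5]
  [∞, 0, 2]
  [∞, -2, 0]
D(2):
  [0, -5, -5]
  [∞, 0, 2]
  [∞, -2, 0]
D(3):
  [0, -7, -5]
  [∞, 0, 2]
  [∞, -2, 0]
Key observation: every diagonal entry stays at the unit through all rounds, so no improving cycle exists.
Answer: CONVERGES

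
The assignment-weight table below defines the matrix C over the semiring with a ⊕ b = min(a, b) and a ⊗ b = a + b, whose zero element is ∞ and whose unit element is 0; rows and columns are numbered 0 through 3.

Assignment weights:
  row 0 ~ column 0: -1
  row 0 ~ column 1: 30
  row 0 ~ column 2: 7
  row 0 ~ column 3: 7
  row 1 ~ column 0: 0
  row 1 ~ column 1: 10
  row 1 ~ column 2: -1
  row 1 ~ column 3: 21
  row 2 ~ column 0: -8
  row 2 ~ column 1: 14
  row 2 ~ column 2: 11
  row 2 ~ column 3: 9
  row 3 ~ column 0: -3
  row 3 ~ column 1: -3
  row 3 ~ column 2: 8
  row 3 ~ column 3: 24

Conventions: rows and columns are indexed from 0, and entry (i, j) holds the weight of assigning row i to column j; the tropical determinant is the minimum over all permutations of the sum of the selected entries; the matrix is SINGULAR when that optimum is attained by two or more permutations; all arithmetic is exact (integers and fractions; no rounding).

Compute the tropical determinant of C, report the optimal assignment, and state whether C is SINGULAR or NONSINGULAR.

σ = (0, 1, 2, 3): (-1) + 10 + 11 + 24 = 44
σ = (0, 1, 3, 2): (-1) + 10 + 9 + 8 = 26
σ = (0, 2, 1, 3): (-1) + (-1) + 14 + 24 = 36
σ = (0, 2, 3, 1): (-1) + (-1) + 9 + (-3) = 4
σ = (0, 3, 1, 2): (-1) + 21 + 14 + 8 = 42
σ = (0, 3, 2, 1): (-1) + 21 + 11 + (-3) = 28
σ = (1, 0, 2, 3): 30 + 0 + 11 + 24 = 65
σ = (1, 0, 3, 2): 30 + 0 + 9 + 8 = 47
σ = (1, 2, 0, 3): 30 + (-1) + (-8) + 24 = 45
σ = (1, 2, 3, 0): 30 + (-1) + 9 + (-3) = 35
σ = (1, 3, 0, 2): 30 + 21 + (-8) + 8 = 51
σ = (1, 3, 2, 0): 30 + 21 + 11 + (-3) = 59
σ = (2, 0, 1, 3): 7 + 0 + 14 + 24 = 45
σ = (2, 0, 3, 1): 7 + 0 + 9 + (-3) = 13
σ = (2, 1, 0, 3): 7 + 10 + (-8) + 24 = 33
σ = (2, 1, 3, 0): 7 + 10 + 9 + (-3) = 23
σ = (2, 3, 0, 1): 7 + 21 + (-8) + (-3) = 17
σ = (2, 3, 1, 0): 7 + 21 + 14 + (-3) = 39
σ = (3, 0, 1, 2): 7 + 0 + 14 + 8 = 29
σ = (3, 0, 2, 1): 7 + 0 + 11 + (-3) = 15
σ = (3, 1, 0, 2): 7 + 10 + (-8) + 8 = 17
σ = (3, 1, 2, 0): 7 + 10 + 11 + (-3) = 25
σ = (3, 2, 0, 1): 7 + (-1) + (-8) + (-3) = -5
σ = (3, 2, 1, 0): 7 + (-1) + 14 + (-3) = 17
Optimal value attained by: σ = (3, 2, 0, 1).
Answer: det⊕(C) = -5; verdict: NONSINGULAR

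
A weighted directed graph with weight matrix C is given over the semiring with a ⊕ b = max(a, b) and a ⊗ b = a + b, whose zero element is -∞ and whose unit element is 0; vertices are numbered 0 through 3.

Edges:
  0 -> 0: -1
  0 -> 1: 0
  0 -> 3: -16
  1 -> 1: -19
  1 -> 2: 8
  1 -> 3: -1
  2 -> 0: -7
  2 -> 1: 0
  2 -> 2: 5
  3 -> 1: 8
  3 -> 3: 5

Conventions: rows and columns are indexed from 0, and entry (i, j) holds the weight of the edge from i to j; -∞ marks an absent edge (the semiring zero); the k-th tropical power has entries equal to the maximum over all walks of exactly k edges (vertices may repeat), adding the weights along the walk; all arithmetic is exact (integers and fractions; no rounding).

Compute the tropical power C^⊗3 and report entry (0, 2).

C^⊗2:
  [-2, -1, 8, -1]
  [1, 8, 13, 4]
  [-2, 5, 10, -1]
  [-∞, 13, 16, 10]
C^⊗3:
  [1, 8, 13, 4]
  [6, 13, 18, 9]
  [3, 10, 15, 4]
  [9, 18, 21, 15]
Key observation: the optimum is the walk 0->1->2->2, with weight 0 + 8 + 5 = 13.
Optimal value attained by: walk 0->1->2->2.
Answer: (C^⊗3)[0][2] = 13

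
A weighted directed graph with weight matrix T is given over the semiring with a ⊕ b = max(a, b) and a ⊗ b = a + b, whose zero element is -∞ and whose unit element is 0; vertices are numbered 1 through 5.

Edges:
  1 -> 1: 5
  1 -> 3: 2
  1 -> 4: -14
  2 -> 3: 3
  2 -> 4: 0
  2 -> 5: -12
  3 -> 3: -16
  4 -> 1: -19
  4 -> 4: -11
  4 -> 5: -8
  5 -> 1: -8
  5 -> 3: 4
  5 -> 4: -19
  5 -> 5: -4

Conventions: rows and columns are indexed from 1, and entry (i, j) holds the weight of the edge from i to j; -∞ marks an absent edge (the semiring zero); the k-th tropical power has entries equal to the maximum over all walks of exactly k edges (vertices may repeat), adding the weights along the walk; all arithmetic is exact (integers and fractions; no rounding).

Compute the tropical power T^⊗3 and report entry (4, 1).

T^⊗2:
  [10, -∞, 7, -9, -22]
  [-19, -∞, -8, -11, -8]
  [-∞, -∞, -32, -∞, -∞]
  [-14, -∞, -4, -22, -12]
  [-3, -∞, 0, -22, -8]
T^⊗3:
  [15, -∞, 12, -4, -17]
  [-14, -∞, -4, -22, -12]
  [-∞, -∞, -48, -∞, -∞]
  [-9, -∞, -8, -28, -16]
  [2, -∞, -1, -17, -12]
Key observation: the optimum is the walk 4->1->1->1, with weight (-19) + 5 + 5 = -9.
Optimal value attained by: walk 4->1->1->1.
Answer: (T^⊗3)[4][1] = -9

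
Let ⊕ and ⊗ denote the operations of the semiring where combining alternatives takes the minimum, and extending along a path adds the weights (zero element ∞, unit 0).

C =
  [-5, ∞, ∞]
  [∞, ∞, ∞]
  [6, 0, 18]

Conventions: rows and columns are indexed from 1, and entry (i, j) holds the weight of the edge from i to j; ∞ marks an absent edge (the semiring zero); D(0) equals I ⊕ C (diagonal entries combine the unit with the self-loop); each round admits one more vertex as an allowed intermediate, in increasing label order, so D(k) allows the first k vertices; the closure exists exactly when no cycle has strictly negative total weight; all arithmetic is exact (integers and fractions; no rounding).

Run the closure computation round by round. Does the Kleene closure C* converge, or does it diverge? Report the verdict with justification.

Detection: at round 0, diagonal entry (1, 1) turns strictly negative.
Key observation: the cycle 1->1 has total weight (-5), which is strictly negative.
Answer: DIVERGES — negative cycle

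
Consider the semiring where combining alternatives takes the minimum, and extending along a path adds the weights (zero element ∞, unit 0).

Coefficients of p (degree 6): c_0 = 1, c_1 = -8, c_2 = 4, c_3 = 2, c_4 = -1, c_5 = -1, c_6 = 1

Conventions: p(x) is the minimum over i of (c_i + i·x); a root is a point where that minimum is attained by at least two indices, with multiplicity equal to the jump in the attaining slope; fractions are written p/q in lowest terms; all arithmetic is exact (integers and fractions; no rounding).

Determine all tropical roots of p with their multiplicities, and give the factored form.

hull edge (i=0, c=1) to (i=1, c=-8): slope -9, span 1
hull edge (i=1, c=-8) to (i=5, c=-1): slope 7/4, span 4
hull edge (i=5, c=-1) to (i=6, c=1): slope 2, span 1
Factored form: p(x) = 1 ⊗ (x ⊕ (-2)) ⊗ (x ⊕ (-7/4)) ⊗ (x ⊕ (-7/4)) ⊗ (x ⊕ (-7/4)) ⊗ (x ⊕ (-7/4)) ⊗ (x ⊕ 9)
Answer: roots = -2 (mult 1), -7/4 (mult 4), 9 (mult 1)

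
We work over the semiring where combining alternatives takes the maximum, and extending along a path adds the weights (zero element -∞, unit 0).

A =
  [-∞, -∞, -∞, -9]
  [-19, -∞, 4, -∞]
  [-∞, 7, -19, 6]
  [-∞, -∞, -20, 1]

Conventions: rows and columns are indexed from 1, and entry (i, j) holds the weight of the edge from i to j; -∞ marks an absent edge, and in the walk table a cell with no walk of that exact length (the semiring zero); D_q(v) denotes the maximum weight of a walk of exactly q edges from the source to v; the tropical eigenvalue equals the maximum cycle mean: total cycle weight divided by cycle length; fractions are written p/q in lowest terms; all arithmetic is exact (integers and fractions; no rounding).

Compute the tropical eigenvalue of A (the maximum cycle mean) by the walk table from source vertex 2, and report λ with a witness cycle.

q=0: [-∞, 0, -∞, -∞]
q=1: [-19, -∞, 4, -∞]
q=2: [-∞, 11, -15, 10]
q=3: [-8, -8, 15, 11]
q=4: [-27, 22, -4, 21]
Optimal cycle mean attained by: cycle 2->3->2, total 4 + 7, length 2.
Answer: λ = 11/2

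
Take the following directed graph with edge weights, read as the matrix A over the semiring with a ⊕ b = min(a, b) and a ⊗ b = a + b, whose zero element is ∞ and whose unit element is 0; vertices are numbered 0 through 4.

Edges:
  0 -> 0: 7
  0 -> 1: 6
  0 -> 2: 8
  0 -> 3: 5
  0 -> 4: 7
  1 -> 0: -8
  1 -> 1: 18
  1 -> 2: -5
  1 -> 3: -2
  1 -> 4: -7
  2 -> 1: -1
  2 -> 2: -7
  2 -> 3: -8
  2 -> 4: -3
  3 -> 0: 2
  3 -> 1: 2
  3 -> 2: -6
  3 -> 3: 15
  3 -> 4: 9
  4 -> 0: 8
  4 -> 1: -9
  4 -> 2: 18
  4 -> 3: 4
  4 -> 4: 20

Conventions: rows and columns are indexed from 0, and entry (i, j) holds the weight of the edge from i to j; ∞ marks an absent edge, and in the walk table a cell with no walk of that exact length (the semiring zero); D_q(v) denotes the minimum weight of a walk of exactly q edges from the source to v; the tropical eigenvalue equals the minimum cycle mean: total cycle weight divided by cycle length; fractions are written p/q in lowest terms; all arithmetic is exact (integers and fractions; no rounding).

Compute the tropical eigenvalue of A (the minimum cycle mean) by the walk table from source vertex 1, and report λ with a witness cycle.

q=0: [∞, 0, ∞, ∞, ∞]
q=1: [-8, 18, -5, -2, -7]
q=2: [-1, -16, -12, -13, -8]
q=3: [-24, -17, -21, -20, -23]
q=4: [-25, -32, -28, -29, -24]
q=5: [-40, -33, -37, -36, -39]
Optimal cycle mean attained by: cycle 1->4->1, total (-7) + (-9), length 2.
Answer: λ = -8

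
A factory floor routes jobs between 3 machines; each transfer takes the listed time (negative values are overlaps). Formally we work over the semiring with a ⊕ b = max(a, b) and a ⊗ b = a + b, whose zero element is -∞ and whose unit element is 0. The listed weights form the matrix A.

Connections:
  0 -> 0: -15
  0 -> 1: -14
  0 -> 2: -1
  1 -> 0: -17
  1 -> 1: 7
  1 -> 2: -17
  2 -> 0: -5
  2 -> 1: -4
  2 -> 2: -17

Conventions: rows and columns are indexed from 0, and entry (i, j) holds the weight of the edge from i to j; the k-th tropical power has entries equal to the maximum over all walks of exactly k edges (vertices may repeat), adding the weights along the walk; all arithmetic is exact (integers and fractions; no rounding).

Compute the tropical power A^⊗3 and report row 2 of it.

A^⊗2:
  [-6, -5, -16]
  [-10, 14, -10]
  [-20, 3, -6]
A^⊗3:
  [-21, 2, -7]
  [-3, 21, -3]
  [-11, 10, -14]
Answer: row 2 of A^⊗3 = [-11, 10, -14]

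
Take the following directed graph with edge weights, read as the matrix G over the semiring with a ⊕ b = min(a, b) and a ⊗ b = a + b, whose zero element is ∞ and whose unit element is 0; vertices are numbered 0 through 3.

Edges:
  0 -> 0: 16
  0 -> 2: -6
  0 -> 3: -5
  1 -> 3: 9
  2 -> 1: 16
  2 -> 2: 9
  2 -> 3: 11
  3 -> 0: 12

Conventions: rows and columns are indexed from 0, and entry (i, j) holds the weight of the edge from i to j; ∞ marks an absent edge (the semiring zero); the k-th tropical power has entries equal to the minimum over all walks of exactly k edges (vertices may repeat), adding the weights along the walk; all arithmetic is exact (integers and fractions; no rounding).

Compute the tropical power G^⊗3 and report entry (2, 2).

G^⊗2:
  [7, 10, 3, 5]
  [21, ∞, ∞, ∞]
  [23, 25, 18, 20]
  [28, ∞, 6, 7]
G^⊗3:
  [17, 19, 1, 2]
  [37, ∞, 15, 16]
  [32, 34, 17, 18]
  [19, 22, 15, 17]
Key observation: the optimum is the walk 2->3->0->2, with weight 11 + 12 + (-6) = 17.
Optimal value attained by: walk 2->3->0->2.
Answer: (G^⊗3)[2][2] = 17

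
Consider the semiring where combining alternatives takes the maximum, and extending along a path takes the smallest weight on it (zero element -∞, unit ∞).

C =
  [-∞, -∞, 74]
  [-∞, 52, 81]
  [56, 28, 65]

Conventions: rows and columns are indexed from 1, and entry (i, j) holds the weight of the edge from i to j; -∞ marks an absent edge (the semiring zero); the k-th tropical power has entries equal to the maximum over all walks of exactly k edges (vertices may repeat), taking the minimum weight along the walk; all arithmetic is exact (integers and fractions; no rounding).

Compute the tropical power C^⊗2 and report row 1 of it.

C^⊗2:
  [56, 28, 65]
  [56, 52, 65]
  [56, 28, 65]
Answer: row 1 of C^⊗2 = [56, 28, 65]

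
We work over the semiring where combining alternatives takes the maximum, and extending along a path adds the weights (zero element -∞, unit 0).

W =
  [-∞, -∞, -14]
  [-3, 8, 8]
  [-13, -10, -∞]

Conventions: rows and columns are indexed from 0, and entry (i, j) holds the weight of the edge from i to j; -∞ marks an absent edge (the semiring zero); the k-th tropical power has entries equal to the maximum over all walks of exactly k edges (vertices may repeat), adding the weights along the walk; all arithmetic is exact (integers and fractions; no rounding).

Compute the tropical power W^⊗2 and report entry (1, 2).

W^⊗2:
  [-27, -24, -∞]
  [5, 16, 16]
  [-13, -2, -2]
Key observation: the optimum is the walk 1->1->2, with weight 8 + 8 = 16.
Optimal value attained by: walk 1->1->2.
Answer: (W^⊗2)[1][2] = 16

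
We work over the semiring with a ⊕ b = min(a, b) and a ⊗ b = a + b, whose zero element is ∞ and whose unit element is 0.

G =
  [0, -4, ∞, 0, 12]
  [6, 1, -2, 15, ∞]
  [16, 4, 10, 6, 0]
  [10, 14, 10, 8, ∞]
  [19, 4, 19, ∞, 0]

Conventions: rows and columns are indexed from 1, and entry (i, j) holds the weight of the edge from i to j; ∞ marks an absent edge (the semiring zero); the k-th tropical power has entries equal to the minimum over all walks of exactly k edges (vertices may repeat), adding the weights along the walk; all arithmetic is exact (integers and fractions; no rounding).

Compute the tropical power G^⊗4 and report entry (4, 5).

G^⊗2:
  [0, -4, -6, 0, 12]
  [6, 2, -1, 4, -2]
  [10, 4, 2, 14, 0]
  [10, 6, 12, 10, 10]
  [10, 4, 2, 19, 0]
G^⊗3:
  [0, -4, -6, 0, -6]
  [6, 2, 0, 5, -2]
  [10, 4, 2, 8, 0]
  [10, 6, 4, 10, 10]
  [10, 4, 2, 8, 0]
G^⊗4:
  [0, -4, -6, 0, -6]
  [6, 2, 0, 6, -2]
  [10, 4, 2, 8, 0]
  [10, 6, 4, 10, 4]
  [10, 4, 2, 8, 0]
Key observation: the optimum is the walk 4->1->2->3->5, with weight 10 + (-4) + (-2) + 0 = 4.
Optimal value attained by: walk 4->1->2->3->5.
Answer: (G^⊗4)[4][5] = 4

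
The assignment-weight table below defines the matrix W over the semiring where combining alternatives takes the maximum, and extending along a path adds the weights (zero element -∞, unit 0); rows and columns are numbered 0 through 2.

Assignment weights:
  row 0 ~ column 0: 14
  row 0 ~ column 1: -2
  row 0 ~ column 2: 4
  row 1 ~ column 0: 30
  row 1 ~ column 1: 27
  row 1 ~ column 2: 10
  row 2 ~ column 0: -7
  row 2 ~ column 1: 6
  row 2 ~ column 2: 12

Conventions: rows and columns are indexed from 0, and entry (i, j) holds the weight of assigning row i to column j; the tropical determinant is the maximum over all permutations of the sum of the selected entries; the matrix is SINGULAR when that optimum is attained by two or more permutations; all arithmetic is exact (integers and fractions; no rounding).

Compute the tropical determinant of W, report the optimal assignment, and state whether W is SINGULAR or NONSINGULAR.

σ = (0, 1, 2): 14 + 27 + 12 = 53
σ = (0, 2, 1): 14 + 10 + 6 = 30
σ = (1, 0, 2): (-2) + 30 + 12 = 40
σ = (1, 2, 0): (-2) + 10 + (-7) = 1
σ = (2, 0, 1): 4 + 30 + 6 = 40
σ = (2, 1, 0): 4 + 27 + (-7) = 24
Optimal value attained by: σ = (0, 1, 2).
Answer: det⊕(W) = 53; verdict: NONSINGULAR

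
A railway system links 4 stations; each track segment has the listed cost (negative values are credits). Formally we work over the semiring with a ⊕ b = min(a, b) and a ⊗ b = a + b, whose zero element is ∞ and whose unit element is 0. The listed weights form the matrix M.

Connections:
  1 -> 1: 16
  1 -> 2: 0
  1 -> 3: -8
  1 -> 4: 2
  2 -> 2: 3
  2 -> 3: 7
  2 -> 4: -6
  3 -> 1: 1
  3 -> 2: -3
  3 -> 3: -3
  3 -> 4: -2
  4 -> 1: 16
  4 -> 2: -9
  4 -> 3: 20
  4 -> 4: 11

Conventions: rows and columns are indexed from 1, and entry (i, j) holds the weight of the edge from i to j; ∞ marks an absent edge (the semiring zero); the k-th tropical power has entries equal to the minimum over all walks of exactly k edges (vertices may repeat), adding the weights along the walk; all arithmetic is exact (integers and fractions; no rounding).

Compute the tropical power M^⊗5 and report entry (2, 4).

M^⊗2:
  [-7, -11, -11, -10]
  [8, -15, 4, -3]
  [-2, -11, -7, -9]
  [21, -6, -2, -15]
M^⊗3:
  [-10, -19, -15, -17]
  [5, -12, -8, -21]
  [-6, -18, -10, -17]
  [-1, -24, -5, -12]
M^⊗4:
  [-14, -26, -18, -25]
  [-7, -30, -11, -18]
  [-9, -26, -14, -24]
  [-4, -21, -17, -30]
M^⊗5:
  [-17, -34, -22, -32]
  [-10, -27, -23, -36]
  [-13, -33, -19, -32]
  [-16, -39, -20, -27]
Key observation: the optimum is the walk 2->4->2->4->2->4, with weight (-6) + (-9) + (-6) + (-9) + (-6) = -36.
Optimal value attained by: walk 2->4->2->4->2->4.
Answer: (M^⊗5)[2][4] = -36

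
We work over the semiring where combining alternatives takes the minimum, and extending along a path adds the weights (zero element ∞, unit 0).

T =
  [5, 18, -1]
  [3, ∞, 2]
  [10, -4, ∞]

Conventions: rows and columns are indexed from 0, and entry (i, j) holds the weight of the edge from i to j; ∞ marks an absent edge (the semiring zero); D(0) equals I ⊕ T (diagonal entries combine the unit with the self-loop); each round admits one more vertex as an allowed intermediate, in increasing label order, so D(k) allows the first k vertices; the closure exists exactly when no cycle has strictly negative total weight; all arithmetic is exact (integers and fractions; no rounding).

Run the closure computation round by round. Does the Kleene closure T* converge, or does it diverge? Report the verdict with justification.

D(0):
  [0, 18, -1]
  [3, 0, 2]
  [10, -4, 0]
D(1):
  [0, 18, -1]
  [3, 0, 2]
  [10, -4, 0]
Detection: at round 2, diagonal entry (2, 2) turns strictly negative.
Key observation: the cycle 2->1->0->2 has total weight (-4) + 3 + (-1), which is strictly negative.
Answer: DIVERGES — negative cycle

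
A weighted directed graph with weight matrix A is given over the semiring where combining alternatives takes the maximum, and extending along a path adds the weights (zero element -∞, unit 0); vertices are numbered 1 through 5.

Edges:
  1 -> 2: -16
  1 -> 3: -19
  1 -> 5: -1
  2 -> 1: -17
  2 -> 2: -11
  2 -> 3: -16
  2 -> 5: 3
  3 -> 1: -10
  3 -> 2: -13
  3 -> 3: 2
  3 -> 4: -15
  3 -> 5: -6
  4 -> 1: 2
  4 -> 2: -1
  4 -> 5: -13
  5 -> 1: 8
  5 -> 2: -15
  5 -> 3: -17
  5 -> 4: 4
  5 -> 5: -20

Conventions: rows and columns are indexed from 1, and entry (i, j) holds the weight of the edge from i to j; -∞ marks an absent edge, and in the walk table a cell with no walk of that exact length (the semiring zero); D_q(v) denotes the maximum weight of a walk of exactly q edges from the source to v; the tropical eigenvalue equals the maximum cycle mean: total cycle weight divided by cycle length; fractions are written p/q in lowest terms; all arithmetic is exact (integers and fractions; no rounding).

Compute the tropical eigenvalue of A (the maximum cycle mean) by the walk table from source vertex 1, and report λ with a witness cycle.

q=0: [0, -∞, -∞, -∞, -∞]
q=1: [-∞, -16, -19, -∞, -1]
q=2: [7, -16, -17, 3, -13]
q=3: [5, 2, -12, -9, 6]
q=4: [14, -9, -10, 10, 5]
q=5: [13, 9, -5, 9, 13]
Optimal cycle mean attained by: cycle 1->5->1, total (-1) + 8, length 2.
Answer: λ = 7/2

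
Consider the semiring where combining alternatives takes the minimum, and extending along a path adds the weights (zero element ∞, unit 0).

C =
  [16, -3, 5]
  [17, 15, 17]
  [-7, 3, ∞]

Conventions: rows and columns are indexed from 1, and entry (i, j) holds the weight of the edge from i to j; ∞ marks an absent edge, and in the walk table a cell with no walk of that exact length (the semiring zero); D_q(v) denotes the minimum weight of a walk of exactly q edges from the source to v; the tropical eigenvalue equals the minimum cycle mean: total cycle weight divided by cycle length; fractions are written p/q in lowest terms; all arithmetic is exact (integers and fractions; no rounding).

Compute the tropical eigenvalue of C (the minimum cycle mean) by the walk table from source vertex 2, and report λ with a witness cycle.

q=0: [∞, 0, ∞]
q=1: [17, 15, 17]
q=2: [10, 14, 22]
q=3: [15, 7, 15]
Optimal cycle mean attained by: cycle 1->3->1, total 5 + (-7), length 2.
Answer: λ = -1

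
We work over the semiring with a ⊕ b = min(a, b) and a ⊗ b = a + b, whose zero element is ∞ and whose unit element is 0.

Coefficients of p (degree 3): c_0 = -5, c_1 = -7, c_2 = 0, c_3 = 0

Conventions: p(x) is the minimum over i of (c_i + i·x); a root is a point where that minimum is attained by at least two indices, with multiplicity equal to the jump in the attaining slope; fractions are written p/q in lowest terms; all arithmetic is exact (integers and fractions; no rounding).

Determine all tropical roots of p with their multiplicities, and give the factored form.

hull edge (i=0, c=-5) to (i=1, c=-7): slope -2, span 1
hull edge (i=1, c=-7) to (i=3, c=0): slope 7/2, span 2
Factored form: p(x) = 0 ⊗ (x ⊕ (-7/2)) ⊗ (x ⊕ (-7/2)) ⊗ (x ⊕ 2)
Answer: roots = -7/2 (mult 2), 2 (mult 1)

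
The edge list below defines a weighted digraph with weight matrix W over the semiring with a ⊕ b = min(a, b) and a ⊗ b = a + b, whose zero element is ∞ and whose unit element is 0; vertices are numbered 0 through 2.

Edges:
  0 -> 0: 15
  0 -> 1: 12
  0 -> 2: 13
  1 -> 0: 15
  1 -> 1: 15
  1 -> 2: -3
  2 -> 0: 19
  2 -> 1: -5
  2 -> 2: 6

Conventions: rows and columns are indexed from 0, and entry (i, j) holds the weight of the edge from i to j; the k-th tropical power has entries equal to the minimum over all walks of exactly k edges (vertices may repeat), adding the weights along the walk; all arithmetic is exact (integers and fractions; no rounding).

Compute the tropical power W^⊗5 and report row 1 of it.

W^⊗2:
  [27, 8, 9]
  [16, -8, 3]
  [10, 1, -8]
W^⊗3:
  [23, 4, 5]
  [7, -2, -11]
  [11, -13, -2]
W^⊗4:
  [19, 0, 1]
  [8, -16, -5]
  [2, -7, -16]
W^⊗5:
  [15, -4, -3]
  [-1, -10, -19]
  [3, -21, -10]
Answer: row 1 of W^⊗5 = [-1, -10, -19]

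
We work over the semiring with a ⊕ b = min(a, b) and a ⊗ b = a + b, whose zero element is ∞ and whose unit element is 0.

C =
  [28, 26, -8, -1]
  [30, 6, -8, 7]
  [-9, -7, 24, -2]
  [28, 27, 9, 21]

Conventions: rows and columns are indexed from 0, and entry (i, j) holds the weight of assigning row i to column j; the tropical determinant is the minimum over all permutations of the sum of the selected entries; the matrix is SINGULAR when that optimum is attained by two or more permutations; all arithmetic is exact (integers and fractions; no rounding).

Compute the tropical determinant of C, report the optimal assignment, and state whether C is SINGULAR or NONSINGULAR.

σ = (0, 1, 2, 3): 28 + 6 + 24 + 21 = 79
σ = (0, 1, 3, 2): 28 + 6 + (-2) + 9 = 41
σ = (0, 2, 1, 3): 28 + (-8) + (-7) + 21 = 34
σ = (0, 2, 3, 1): 28 + (-8) + (-2) + 27 = 45
σ = (0, 3, 1, 2): 28 + 7 + (-7) + 9 = 37
σ = (0, 3, 2, 1): 28 + 7 + 24 + 27 = 86
σ = (1, 0, 2, 3): 26 + 30 + 24 + 21 = 101
σ = (1, 0, 3, 2): 26 + 30 + (-2) + 9 = 63
σ = (1, 2, 0, 3): 26 + (-8) + (-9) + 21 = 30
σ = (1, 2, 3, 0): 26 + (-8) + (-2) + 28 = 44
σ = (1, 3, 0, 2): 26 + 7 + (-9) + 9 = 33
σ = (1, 3, 2, 0): 26 + 7 + 24 + 28 = 85
σ = (2, 0, 1, 3): (-8) + 30 + (-7) + 21 = 36
σ = (2, 0, 3, 1): (-8) + 30 + (-2) + 27 = 47
σ = (2, 1, 0, 3): (-8) + 6 + (-9) + 21 = 10
σ = (2, 1, 3, 0): (-8) + 6 + (-2) + 28 = 24
σ = (2, 3, 0, 1): (-8) + 7 + (-9) + 27 = 17
σ = (2, 3, 1, 0): (-8) + 7 + (-7) + 28 = 20
σ = (3, 0, 1, 2): (-1) + 30 + (-7) + 9 = 31
σ = (3, 0, 2, 1): (-1) + 30 + 24 + 27 = 80
σ = (3, 1, 0, 2): (-1) + 6 + (-9) + 9 = 5
σ = (3, 1, 2, 0): (-1) + 6 + 24 + 28 = 57
σ = (3, 2, 0, 1): (-1) + (-8) + (-9) + 27 = 9
σ = (3, 2, 1, 0): (-1) + (-8) + (-7) + 28 = 12
Optimal value attained by: σ = (3, 1, 0, 2).
Answer: det⊕(C) = 5; verdict: NONSINGULAR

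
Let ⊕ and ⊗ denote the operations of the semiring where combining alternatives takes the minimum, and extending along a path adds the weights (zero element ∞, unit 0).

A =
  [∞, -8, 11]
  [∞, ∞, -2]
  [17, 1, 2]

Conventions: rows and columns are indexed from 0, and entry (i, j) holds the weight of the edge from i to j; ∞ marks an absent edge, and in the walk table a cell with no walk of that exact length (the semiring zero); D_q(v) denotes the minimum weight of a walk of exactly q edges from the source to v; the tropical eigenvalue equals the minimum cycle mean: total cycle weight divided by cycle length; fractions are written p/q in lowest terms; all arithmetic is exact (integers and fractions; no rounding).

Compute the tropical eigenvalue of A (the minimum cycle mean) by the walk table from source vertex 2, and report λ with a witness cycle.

q=0: [∞, ∞, 0]
q=1: [17, 1, 2]
q=2: [19, 3, -1]
q=3: [16, 0, 1]
Optimal cycle mean attained by: cycle 1->2->1, total (-2) + 1, length 2.
Answer: λ = -1/2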